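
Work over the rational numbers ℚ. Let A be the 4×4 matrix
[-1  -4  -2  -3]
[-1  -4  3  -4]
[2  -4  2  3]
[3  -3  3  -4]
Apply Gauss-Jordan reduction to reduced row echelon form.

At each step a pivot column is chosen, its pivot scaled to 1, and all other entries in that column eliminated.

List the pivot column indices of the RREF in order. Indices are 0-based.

pivot columns: 0, 1, 2, 3

[1] R0 /= -1  ⇒  (1, 4, 2, 3)
     R1 -= -1·R0  ⇒  (0, 0, 5, -1)
     R2 -= 2·R0  ⇒  (0, -12, -2, -3)
     R3 -= 3·R0  ⇒  (0, -15, -3, -13)
[2] R1 <-> R2
[2] R1 /= -12  ⇒  (0, 1, 1/6, 1/4)
     R0 -= 4·R1  ⇒  (1, 0, 4/3, 2)
     R3 -= -15·R1  ⇒  (0, 0, -1/2, -37/4)
[3] R2 /= 5  ⇒  (0, 0, 1, -1/5)
     R0 -= 4/3·R2  ⇒  (1, 0, 0, 34/15)
     R1 -= 1/6·R2  ⇒  (0, 1, 0, 17/60)
     R3 -= -1/2·R2  ⇒  (0, 0, 0, -187/20)
[4] R3 /= -187/20  ⇒  (0, 0, 0, 1)
     R0 -= 34/15·R3  ⇒  (1, 0, 0, 0)
     R1 -= 17/60·R3  ⇒  (0, 1, 0, 0)
     R2 -= -1/5·R3  ⇒  (0, 0, 1, 0)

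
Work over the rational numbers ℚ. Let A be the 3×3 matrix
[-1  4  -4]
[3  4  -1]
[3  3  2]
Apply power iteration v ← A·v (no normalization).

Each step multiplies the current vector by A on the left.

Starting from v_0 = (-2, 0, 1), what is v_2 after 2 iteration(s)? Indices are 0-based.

v_0 = (-2, 0, 1).
v_1 = A·v_0 = (-2, -7, -4).
v_2 = A·v_1 = (-10, -30, -35).

v_2 = (-10, -30, -35)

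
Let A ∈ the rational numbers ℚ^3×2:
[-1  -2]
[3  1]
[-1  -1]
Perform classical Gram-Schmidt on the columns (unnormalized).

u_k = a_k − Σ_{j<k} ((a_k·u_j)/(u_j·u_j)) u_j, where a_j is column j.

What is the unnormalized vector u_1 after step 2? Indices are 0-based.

u_1 = (-16/11, -7/11, -5/11)

Step 1: u_0 = a_0 = (-1, 3, -1).
Step 2: u_1 = a_1 − (6/11)·u_0 = (-16/11, -7/11, -5/11).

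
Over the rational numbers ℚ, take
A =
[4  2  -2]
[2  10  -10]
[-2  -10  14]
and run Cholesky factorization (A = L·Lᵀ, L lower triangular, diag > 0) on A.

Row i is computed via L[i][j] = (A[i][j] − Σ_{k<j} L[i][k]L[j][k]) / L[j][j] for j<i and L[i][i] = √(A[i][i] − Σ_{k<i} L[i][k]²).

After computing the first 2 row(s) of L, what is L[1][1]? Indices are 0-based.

Step 1: L[0][0] = √(4) = 2.
  L[1][0] = (2) / L[0][0] = 1.
Step 2: L[1][1] = √(9) = 3.

L[1][1] = 3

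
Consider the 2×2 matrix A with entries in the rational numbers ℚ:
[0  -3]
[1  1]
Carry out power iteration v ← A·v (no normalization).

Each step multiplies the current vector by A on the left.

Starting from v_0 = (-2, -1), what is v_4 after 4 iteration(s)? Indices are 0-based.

v_0 = (-2, -1).
v_1 = A·v_0 = (3, -3).
v_2 = A·v_1 = (9, 0).
v_3 = A·v_2 = (0, 9).
v_4 = A·v_3 = (-27, 9).

v_4 = (-27, 9)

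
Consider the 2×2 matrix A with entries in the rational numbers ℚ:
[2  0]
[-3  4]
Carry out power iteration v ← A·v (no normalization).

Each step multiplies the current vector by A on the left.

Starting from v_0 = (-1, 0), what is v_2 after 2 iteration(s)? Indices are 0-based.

v_2 = (-4, 18)

v_0 = (-1, 0).
v_1 = A·v_0 = (-2, 3).
v_2 = A·v_1 = (-4, 18).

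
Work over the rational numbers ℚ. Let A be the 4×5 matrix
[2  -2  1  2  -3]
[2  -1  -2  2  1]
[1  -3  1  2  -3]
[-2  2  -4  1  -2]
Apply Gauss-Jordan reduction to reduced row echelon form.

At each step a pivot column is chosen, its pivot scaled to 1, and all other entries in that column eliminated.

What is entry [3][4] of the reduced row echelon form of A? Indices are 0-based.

step 1: normalize row 0 (÷2) = (1, -1, 1/2, 1, -3/2)
  row 1: subtract 2×row0 = (0, 1, -3, 0, 4)
  row 2: subtract 1×row0 = (0, -2, 1/2, 1, -3/2)
  row 3: subtract -2×row0 = (0, 0, -3, 3, -5)
step 2: normalize row 1 (÷1) = (0, 1, -3, 0, 4)
  row 0: subtract -1×row1 = (1, 0, -5/2, 1, 5/2)
  row 2: subtract -2×row1 = (0, 0, -11/2, 1, 13/2)
step 3: normalize row 2 (÷-11/2) = (0, 0, 1, -2/11, -13/11)
  row 0: subtract -5/2×row2 = (1, 0, 0, 6/11, -5/11)
  row 1: subtract -3×row2 = (0, 1, 0, -6/11, 5/11)
  row 3: subtract -3×row2 = (0, 0, 0, 27/11, -94/11)
step 4: normalize row 3 (÷27/11) = (0, 0, 0, 1, -94/27)
  row 0: subtract 6/11×row3 = (1, 0, 0, 0, 13/9)
  row 1: subtract -6/11×row3 = (0, 1, 0, 0, -13/9)
  row 2: subtract -2/11×row3 = (0, 0, 1, 0, -49/27)

M[3][4] = -94/27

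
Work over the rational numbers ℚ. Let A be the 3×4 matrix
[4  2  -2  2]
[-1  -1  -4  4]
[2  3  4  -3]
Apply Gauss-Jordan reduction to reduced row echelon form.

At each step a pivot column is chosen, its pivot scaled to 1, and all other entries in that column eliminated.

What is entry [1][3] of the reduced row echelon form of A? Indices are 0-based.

pivot(0,0)=4: scale R0 → (1, 1/2, -1/2, 1/2)
  clear (1,0): R1 −= (-1)R0 → (0, -1/2, -9/2, 9/2)
  clear (2,0): R2 −= (2)R0 → (0, 2, 5, -4)
pivot(1,1)=-1/2: scale R1 → (0, 1, 9, -9)
  clear (0,1): R0 −= (1/2)R1 → (1, 0, -5, 5)
  clear (2,1): R2 −= (2)R1 → (0, 0, -13, 14)
pivot(2,2)=-13: scale R2 → (0, 0, 1, -14/13)
  clear (0,2): R0 −= (-5)R2 → (1, 0, 0, -5/13)
  clear (1,2): R1 −= (9)R2 → (0, 1, 0, 9/13)

M[1][3] = 9/13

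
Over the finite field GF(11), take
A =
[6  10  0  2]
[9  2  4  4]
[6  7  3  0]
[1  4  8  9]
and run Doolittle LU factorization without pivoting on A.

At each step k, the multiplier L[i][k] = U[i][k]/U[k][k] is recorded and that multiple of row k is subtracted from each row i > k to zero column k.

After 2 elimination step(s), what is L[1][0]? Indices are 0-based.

L[1][0] = 7

Step 1: pivot at (0,0) is 6.
  row1 ← row1 − (7)·row0  ⇒  L[1][0]=7, U row1=(0, 9, 4, 1)
  row2 ← row2 − (1)·row0  ⇒  L[2][0]=1, U row2=(0, 8, 3, 9)
  row3 ← row3 − (2)·row0  ⇒  L[3][0]=2, U row3=(0, 6, 8, 5)
Step 2: pivot at (1,1) is 9.
  row2 ← row2 − (7)·row1  ⇒  L[2][1]=7, U row2=(0, 0, 8, 2)
  row3 ← row3 − (8)·row1  ⇒  L[3][1]=8, U row3=(0, 0, 9, 8)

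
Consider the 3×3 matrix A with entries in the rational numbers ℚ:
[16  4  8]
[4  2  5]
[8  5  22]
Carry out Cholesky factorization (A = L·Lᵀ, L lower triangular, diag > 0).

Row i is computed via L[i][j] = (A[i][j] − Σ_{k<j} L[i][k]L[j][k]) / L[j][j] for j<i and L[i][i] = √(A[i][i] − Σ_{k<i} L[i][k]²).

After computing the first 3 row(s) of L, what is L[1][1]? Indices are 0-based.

Step 1: L[0][0] = √(16) = 4.
  L[1][0] = (4) / L[0][0] = 1.
Step 2: L[1][1] = √(1) = 1.
  L[2][0] = (8) / L[0][0] = 2.
  L[2][1] = (3) / L[1][1] = 3.
Step 3: L[2][2] = √(9) = 3.

L[1][1] = 1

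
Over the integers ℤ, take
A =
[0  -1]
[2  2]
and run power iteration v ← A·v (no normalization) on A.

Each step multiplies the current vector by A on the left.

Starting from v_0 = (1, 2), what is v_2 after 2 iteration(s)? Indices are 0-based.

v_2 = (-6, 8)

v_0 = (1, 2).
v_1 = A·v_0 = (-2, 6).
v_2 = A·v_1 = (-6, 8).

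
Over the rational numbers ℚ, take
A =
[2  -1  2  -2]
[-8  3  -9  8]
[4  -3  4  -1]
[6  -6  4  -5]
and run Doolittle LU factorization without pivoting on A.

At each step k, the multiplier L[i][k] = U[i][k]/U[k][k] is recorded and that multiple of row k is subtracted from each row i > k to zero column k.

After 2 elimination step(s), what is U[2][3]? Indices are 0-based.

Step 1: pivot at (0,0) is 2.
  row1 ← row1 − (-4)·row0  ⇒  L[1][0]=-4, U row1=(0, -1, -1, 0)
  row2 ← row2 − (2)·row0  ⇒  L[2][0]=2, U row2=(0, -1, 0, 3)
  row3 ← row3 − (3)·row0  ⇒  L[3][0]=3, U row3=(0, -3, -2, 1)
Step 2: pivot at (1,1) is -1.
  row2 ← row2 − (1)·row1  ⇒  L[2][1]=1, U row2=(0, 0, 1, 3)
  row3 ← row3 − (3)·row1  ⇒  L[3][1]=3, U row3=(0, 0, 1, 1)

U[2][3] = 3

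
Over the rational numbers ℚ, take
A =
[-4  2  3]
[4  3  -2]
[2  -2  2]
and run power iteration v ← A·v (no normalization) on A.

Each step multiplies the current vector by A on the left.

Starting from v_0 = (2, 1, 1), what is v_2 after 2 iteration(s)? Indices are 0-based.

v_2 = (42, 7, -16)

v_0 = (2, 1, 1).
v_1 = A·v_0 = (-3, 9, 4).
v_2 = A·v_1 = (42, 7, -16).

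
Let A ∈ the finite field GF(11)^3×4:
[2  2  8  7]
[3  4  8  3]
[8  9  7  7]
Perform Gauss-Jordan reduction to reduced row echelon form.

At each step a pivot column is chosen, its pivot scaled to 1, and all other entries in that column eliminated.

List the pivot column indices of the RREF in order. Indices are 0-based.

pivot columns: 0, 1, 2

pivot(0,0)=2: scale R0 → (1, 1, 4, 9)
  clear (1,0): R1 −= (3)R0 → (0, 1, 7, 9)
  clear (2,0): R2 −= (8)R0 → (0, 1, 8, 1)
pivot(1,1)=1: scale R1 → (0, 1, 7, 9)
  clear (0,1): R0 −= (1)R1 → (1, 0, 8, 0)
  clear (2,1): R2 −= (1)R1 → (0, 0, 1, 3)
pivot(2,2)=1: scale R2 → (0, 0, 1, 3)
  clear (0,2): R0 −= (8)R2 → (1, 0, 0, 9)
  clear (1,2): R1 −= (7)R2 → (0, 1, 0, 10)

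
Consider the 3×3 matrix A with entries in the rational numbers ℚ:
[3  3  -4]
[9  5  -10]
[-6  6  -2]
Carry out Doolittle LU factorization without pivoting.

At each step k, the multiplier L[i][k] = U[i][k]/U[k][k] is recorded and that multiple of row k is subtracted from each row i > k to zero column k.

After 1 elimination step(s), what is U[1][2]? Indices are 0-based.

Step 1: pivot at (0,0) is 3.
  row1 ← row1 − (3)·row0  ⇒  L[1][0]=3, U row1=(0, -4, 2)
  row2 ← row2 − (-2)·row0  ⇒  L[2][0]=-2, U row2=(0, 12, -10)

U[1][2] = 2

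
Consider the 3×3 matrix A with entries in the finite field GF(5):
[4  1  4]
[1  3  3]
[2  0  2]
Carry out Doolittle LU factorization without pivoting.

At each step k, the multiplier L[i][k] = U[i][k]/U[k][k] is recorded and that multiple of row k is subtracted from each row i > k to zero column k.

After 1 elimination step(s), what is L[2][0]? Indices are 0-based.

[col 0] pivot 4
  R1 -= 4*R0 → (0, 4, 2)  (L[1][0] := 4)
  R2 -= 3*R0 → (0, 2, 0)  (L[2][0] := 3)

L[2][0] = 3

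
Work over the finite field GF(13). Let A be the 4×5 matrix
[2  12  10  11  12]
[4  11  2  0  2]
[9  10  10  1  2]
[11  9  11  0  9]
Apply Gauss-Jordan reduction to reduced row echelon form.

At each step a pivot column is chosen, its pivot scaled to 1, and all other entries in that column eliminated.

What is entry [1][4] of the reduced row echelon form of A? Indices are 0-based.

[1] R0 /= 2  ⇒  (1, 6, 5, 12, 6)
     R1 -= 4·R0  ⇒  (0, 0, 8, 4, 4)
     R2 -= 9·R0  ⇒  (0, 8, 4, 10, 0)
     R3 -= 11·R0  ⇒  (0, 8, 8, 11, 8)
[2] R1 <-> R2
[2] R1 /= 8  ⇒  (0, 1, 7, 11, 0)
     R0 -= 6·R1  ⇒  (1, 0, 2, 11, 6)
     R3 -= 8·R1  ⇒  (0, 0, 4, 1, 8)
[3] R2 /= 8  ⇒  (0, 0, 1, 7, 7)
     R0 -= 2·R2  ⇒  (1, 0, 0, 10, 5)
     R1 -= 7·R2  ⇒  (0, 1, 0, 1, 3)
     R3 -= 4·R2  ⇒  (0, 0, 0, 12, 6)
[4] R3 /= 12  ⇒  (0, 0, 0, 1, 7)
     R0 -= 10·R3  ⇒  (1, 0, 0, 0, 0)
     R1 -= 1·R3  ⇒  (0, 1, 0, 0, 9)
     R2 -= 7·R3  ⇒  (0, 0, 1, 0, 10)

M[1][4] = 9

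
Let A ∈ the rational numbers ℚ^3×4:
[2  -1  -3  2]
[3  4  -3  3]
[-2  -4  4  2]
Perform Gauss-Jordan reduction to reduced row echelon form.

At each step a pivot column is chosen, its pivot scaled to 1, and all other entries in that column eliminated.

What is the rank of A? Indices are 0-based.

step 1: normalize row 0 (÷2) = (1, -1/2, -3/2, 1)
  row 1: subtract 3×row0 = (0, 11/2, 3/2, 0)
  row 2: subtract -2×row0 = (0, -5, 1, 4)
step 2: normalize row 1 (÷11/2) = (0, 1, 3/11, 0)
  row 0: subtract -1/2×row1 = (1, 0, -15/11, 1)
  row 2: subtract -5×row1 = (0, 0, 26/11, 4)
step 3: normalize row 2 (÷26/11) = (0, 0, 1, 22/13)
  row 0: subtract -15/11×row2 = (1, 0, 0, 43/13)
  row 1: subtract 3/11×row2 = (0, 1, 0, -6/13)

rank = 3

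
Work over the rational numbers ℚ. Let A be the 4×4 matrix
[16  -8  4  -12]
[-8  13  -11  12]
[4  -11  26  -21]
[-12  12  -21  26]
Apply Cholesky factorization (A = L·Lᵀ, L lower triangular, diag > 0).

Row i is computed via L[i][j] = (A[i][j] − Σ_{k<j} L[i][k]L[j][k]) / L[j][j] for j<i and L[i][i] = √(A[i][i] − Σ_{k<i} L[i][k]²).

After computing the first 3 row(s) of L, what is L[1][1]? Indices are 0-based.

L[1][1] = 3

Step 1: L[0][0] = √(16) = 4.
  L[1][0] = (-8) / L[0][0] = -2.
Step 2: L[1][1] = √(9) = 3.
  L[2][0] = (4) / L[0][0] = 1.
  L[2][1] = (-9) / L[1][1] = -3.
Step 3: L[2][2] = √(16) = 4.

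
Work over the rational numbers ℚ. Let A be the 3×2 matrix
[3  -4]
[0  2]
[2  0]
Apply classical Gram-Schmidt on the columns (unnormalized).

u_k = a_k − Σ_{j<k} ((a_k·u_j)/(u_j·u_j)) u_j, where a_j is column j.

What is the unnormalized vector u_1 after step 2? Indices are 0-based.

Step 1: u_0 = a_0 = (3, 0, 2).
Step 2: u_1 = a_1 − (-12/13)·u_0 = (-16/13, 2, 24/13).

u_1 = (-16/13, 2, 24/13)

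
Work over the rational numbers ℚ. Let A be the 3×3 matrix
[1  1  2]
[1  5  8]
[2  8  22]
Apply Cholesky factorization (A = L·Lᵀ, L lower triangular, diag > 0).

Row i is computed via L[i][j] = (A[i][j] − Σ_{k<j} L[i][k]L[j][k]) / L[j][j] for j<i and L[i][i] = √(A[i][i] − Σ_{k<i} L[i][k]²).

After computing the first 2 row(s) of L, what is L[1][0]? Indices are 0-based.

Step 1: L[0][0] = √(1) = 1.
  L[1][0] = (1) / L[0][0] = 1.
Step 2: L[1][1] = √(4) = 2.

L[1][0] = 1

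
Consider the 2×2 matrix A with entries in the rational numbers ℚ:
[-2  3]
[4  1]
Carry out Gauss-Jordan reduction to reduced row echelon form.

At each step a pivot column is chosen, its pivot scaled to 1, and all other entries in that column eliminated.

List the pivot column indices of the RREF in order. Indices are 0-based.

pivot columns: 0, 1

[1] R0 /= -2  ⇒  (1, -3/2)
     R1 -= 4·R0  ⇒  (0, 7)
[2] R1 /= 7  ⇒  (0, 1)
     R0 -= -3/2·R1  ⇒  (1, 0)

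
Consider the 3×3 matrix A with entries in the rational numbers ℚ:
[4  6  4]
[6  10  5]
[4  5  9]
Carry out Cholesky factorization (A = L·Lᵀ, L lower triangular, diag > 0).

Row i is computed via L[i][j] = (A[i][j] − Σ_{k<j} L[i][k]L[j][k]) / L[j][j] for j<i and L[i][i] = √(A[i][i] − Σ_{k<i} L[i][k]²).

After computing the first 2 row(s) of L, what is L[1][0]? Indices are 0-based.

Step 1: L[0][0] = √(4) = 2.
  L[1][0] = (6) / L[0][0] = 3.
Step 2: L[1][1] = √(1) = 1.

L[1][0] = 3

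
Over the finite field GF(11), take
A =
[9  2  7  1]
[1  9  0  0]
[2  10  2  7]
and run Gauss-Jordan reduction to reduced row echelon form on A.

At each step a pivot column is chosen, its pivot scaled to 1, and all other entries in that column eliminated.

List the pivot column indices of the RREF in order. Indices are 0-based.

[1] R0 /= 9  ⇒  (1, 10, 2, 5)
     R1 -= 1·R0  ⇒  (0, 10, 9, 6)
     R2 -= 2·R0  ⇒  (0, 1, 9, 8)
[2] R1 /= 10  ⇒  (0, 1, 2, 5)
     R0 -= 10·R1  ⇒  (1, 0, 4, 10)
     R2 -= 1·R1  ⇒  (0, 0, 7, 3)
[3] R2 /= 7  ⇒  (0, 0, 1, 2)
     R0 -= 4·R2  ⇒  (1, 0, 0, 2)
     R1 -= 2·R2  ⇒  (0, 1, 0, 1)

pivot columns: 0, 1, 2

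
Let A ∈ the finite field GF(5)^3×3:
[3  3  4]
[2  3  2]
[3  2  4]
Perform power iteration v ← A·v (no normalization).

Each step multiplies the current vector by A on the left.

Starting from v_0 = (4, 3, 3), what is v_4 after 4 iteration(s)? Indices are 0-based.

v_4 = (1, 4, 0)

v_0 = (4, 3, 3).
v_1 = A·v_0 = (3, 3, 0).
v_2 = A·v_1 = (3, 0, 0).
v_3 = A·v_2 = (4, 1, 4).
v_4 = A·v_3 = (1, 4, 0).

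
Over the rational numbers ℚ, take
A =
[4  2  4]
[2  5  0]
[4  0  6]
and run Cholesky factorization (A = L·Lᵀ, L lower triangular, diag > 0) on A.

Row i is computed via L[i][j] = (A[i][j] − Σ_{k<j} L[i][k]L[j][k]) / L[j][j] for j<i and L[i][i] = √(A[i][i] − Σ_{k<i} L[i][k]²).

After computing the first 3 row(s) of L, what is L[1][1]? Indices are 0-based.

Step 1: L[0][0] = √(4) = 2.
  L[1][0] = (2) / L[0][0] = 1.
Step 2: L[1][1] = √(4) = 2.
  L[2][0] = (4) / L[0][0] = 2.
  L[2][1] = (-2) / L[1][1] = -1.
Step 3: L[2][2] = √(1) = 1.

L[1][1] = 2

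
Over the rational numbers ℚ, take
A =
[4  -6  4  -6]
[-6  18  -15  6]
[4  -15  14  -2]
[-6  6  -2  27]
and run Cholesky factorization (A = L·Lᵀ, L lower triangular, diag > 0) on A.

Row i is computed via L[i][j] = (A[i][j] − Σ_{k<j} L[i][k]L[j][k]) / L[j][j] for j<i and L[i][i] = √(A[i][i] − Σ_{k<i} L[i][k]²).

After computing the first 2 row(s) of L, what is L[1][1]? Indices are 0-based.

Step 1: L[0][0] = √(4) = 2.
  L[1][0] = (-6) / L[0][0] = -3.
Step 2: L[1][1] = √(9) = 3.

L[1][1] = 3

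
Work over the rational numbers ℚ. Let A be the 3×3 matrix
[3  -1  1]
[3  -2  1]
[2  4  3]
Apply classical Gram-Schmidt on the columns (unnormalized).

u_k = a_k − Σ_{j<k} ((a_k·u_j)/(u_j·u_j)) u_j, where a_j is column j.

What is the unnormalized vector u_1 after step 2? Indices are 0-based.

Step 1: u_0 = a_0 = (3, 3, 2).
Step 2: u_1 = a_1 − (-1/22)·u_0 = (-19/22, -41/22, 45/11).

u_1 = (-19/22, -41/22, 45/11)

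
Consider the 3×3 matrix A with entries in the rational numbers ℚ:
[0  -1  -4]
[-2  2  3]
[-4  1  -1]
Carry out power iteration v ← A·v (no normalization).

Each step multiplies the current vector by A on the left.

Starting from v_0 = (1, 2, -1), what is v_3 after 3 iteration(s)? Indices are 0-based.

v_3 = (41, -52, -21)

v_0 = (1, 2, -1).
v_1 = A·v_0 = (2, -1, -1).
v_2 = A·v_1 = (5, -9, -8).
v_3 = A·v_2 = (41, -52, -21).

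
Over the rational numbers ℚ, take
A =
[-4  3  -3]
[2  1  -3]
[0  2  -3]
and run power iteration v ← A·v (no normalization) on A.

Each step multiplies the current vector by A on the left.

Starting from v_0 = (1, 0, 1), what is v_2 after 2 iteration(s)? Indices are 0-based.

v_2 = (34, -6, 7)

v_0 = (1, 0, 1).
v_1 = A·v_0 = (-7, -1, -3).
v_2 = A·v_1 = (34, -6, 7).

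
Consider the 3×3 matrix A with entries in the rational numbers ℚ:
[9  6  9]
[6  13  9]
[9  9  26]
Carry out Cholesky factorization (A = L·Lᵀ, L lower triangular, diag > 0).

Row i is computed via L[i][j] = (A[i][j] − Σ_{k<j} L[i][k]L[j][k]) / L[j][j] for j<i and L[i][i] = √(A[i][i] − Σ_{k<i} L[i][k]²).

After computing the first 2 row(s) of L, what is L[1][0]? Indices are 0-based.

L[1][0] = 2

Step 1: L[0][0] = √(9) = 3.
  L[1][0] = (6) / L[0][0] = 2.
Step 2: L[1][1] = √(9) = 3.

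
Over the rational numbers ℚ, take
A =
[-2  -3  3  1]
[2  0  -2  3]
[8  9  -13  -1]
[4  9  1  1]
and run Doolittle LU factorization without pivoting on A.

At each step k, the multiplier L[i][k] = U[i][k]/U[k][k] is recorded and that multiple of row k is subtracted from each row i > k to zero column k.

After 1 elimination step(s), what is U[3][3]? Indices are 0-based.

[col 0] pivot -2
  R1 -= -1*R0 → (0, -3, 1, 4)  (L[1][0] := -1)
  R2 -= -4*R0 → (0, -3, -1, 3)  (L[2][0] := -4)
  R3 -= -2*R0 → (0, 3, 7, 3)  (L[3][0] := -2)

U[3][3] = 3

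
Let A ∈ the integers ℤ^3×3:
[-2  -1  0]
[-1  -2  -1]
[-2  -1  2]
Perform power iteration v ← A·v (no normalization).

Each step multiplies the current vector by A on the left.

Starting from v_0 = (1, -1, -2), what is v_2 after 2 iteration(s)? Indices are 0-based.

v_0 = (1, -1, -2).
v_1 = A·v_0 = (-1, 3, -5).
v_2 = A·v_1 = (-1, 0, -11).

v_2 = (-1, 0, -11)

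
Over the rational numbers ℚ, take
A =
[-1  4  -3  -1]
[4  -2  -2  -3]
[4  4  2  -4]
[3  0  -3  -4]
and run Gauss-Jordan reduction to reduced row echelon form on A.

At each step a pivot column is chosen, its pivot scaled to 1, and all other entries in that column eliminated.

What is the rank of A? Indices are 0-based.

pivot(0,0)=-1: scale R0 → (1, -4, 3, 1)
  clear (1,0): R1 −= (4)R0 → (0, 14, -14, -7)
  clear (2,0): R2 −= (4)R0 → (0, 20, -10, -8)
  clear (3,0): R3 −= (3)R0 → (0, 12, -12, -7)
pivot(1,1)=14: scale R1 → (0, 1, -1, -1/2)
  clear (0,1): R0 −= (-4)R1 → (1, 0, -1, -1)
  clear (2,1): R2 −= (20)R1 → (0, 0, 10, 2)
  clear (3,1): R3 −= (12)R1 → (0, 0, 0, -1)
pivot(2,2)=10: scale R2 → (0, 0, 1, 1/5)
  clear (0,2): R0 −= (-1)R2 → (1, 0, 0, -4/5)
  clear (1,2): R1 −= (-1)R2 → (0, 1, 0, -3/10)
pivot(3,3)=-1: scale R3 → (0, 0, 0, 1)
  clear (0,3): R0 −= (-4/5)R3 → (1, 0, 0, 0)
  clear (1,3): R1 −= (-3/10)R3 → (0, 1, 0, 0)
  clear (2,3): R2 −= (1/5)R3 → (0, 0, 1, 0)

rank = 4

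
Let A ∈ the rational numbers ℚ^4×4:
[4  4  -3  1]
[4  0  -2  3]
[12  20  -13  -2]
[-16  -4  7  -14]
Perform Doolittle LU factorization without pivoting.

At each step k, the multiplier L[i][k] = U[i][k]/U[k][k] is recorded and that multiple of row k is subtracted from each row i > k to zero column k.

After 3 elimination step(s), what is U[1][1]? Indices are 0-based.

U[1][1] = -4

k=0: U[0][0]=4
  eliminate (1,0): mult=1, new row 1: (0, -4, 1, 2); set L[1][0]=1
  eliminate (2,0): mult=3, new row 2: (0, 8, -4, -5); set L[2][0]=3
  eliminate (3,0): mult=-4, new row 3: (0, 12, -5, -10); set L[3][0]=-4
k=1: U[1][1]=-4
  eliminate (2,1): mult=-2, new row 2: (0, 0, -2, -1); set L[2][1]=-2
  eliminate (3,1): mult=-3, new row 3: (0, 0, -2, -4); set L[3][1]=-3
k=2: U[2][2]=-2
  eliminate (3,2): mult=1, new row 3: (0, 0, 0, -3); set L[3][2]=1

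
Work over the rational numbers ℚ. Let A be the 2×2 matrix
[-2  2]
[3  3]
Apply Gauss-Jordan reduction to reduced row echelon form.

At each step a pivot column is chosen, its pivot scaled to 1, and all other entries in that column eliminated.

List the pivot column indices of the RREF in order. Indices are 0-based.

pivot columns: 0, 1

[1] R0 /= -2  ⇒  (1, -1)
     R1 -= 3·R0  ⇒  (0, 6)
[2] R1 /= 6  ⇒  (0, 1)
     R0 -= -1·R1  ⇒  (1, 0)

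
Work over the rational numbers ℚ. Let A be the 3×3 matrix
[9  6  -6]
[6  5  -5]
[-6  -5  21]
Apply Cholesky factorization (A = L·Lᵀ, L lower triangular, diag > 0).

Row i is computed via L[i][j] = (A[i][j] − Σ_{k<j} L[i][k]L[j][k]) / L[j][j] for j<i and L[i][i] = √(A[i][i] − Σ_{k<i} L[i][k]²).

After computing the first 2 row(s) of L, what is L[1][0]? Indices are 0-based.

Step 1: L[0][0] = √(9) = 3.
  L[1][0] = (6) / L[0][0] = 2.
Step 2: L[1][1] = √(1) = 1.

L[1][0] = 2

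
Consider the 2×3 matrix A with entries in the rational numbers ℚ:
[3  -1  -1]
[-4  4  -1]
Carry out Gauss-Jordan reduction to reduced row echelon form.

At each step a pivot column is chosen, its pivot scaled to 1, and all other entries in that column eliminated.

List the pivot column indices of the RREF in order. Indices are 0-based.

[1] R0 /= 3  ⇒  (1, -1/3, -1/3)
     R1 -= -4·R0  ⇒  (0, 8/3, -7/3)
[2] R1 /= 8/3  ⇒  (0, 1, -7/8)
     R0 -= -1/3·R1  ⇒  (1, 0, -5/8)

pivot columns: 0, 1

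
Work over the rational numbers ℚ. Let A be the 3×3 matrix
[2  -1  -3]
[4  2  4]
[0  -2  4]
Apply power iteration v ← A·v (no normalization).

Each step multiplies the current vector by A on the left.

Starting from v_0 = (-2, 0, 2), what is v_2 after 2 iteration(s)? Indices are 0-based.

v_2 = (-44, -8, 32)

v_0 = (-2, 0, 2).
v_1 = A·v_0 = (-10, 0, 8).
v_2 = A·v_1 = (-44, -8, 32).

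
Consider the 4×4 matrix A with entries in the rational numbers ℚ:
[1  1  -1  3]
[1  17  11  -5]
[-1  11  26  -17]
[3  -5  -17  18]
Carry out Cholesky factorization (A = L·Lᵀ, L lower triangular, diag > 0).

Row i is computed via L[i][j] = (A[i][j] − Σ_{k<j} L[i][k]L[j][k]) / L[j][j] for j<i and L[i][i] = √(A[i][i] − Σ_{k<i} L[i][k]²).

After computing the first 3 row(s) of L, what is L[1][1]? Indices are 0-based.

L[1][1] = 4

Step 1: L[0][0] = √(1) = 1.
  L[1][0] = (1) / L[0][0] = 1.
Step 2: L[1][1] = √(16) = 4.
  L[2][0] = (-1) / L[0][0] = -1.
  L[2][1] = (12) / L[1][1] = 3.
Step 3: L[2][2] = √(16) = 4.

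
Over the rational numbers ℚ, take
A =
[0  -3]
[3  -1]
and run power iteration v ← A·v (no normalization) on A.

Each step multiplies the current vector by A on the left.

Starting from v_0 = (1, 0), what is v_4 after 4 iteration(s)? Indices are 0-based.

v_0 = (1, 0).
v_1 = A·v_0 = (0, 3).
v_2 = A·v_1 = (-9, -3).
v_3 = A·v_2 = (9, -24).
v_4 = A·v_3 = (72, 51).

v_4 = (72, 51)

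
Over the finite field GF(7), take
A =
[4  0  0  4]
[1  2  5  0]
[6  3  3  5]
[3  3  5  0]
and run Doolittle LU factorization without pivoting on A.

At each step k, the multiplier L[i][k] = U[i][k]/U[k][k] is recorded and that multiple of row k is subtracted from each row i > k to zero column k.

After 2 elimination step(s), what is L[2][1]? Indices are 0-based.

L[2][1] = 5

Step 1: pivot at (0,0) is 4.
  row1 ← row1 − (2)·row0  ⇒  L[1][0]=2, U row1=(0, 2, 5, 6)
  row2 ← row2 − (5)·row0  ⇒  L[2][0]=5, U row2=(0, 3, 3, 6)
  row3 ← row3 − (6)·row0  ⇒  L[3][0]=6, U row3=(0, 3, 5, 4)
Step 2: pivot at (1,1) is 2.
  row2 ← row2 − (5)·row1  ⇒  L[2][1]=5, U row2=(0, 0, 6, 4)
  row3 ← row3 − (5)·row1  ⇒  L[3][1]=5, U row3=(0, 0, 1, 2)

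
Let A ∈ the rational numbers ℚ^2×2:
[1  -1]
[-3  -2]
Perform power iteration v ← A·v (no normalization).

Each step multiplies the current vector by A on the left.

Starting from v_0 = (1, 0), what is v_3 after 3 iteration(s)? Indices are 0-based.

v_0 = (1, 0).
v_1 = A·v_0 = (1, -3).
v_2 = A·v_1 = (4, 3).
v_3 = A·v_2 = (1, -18).

v_3 = (1, -18)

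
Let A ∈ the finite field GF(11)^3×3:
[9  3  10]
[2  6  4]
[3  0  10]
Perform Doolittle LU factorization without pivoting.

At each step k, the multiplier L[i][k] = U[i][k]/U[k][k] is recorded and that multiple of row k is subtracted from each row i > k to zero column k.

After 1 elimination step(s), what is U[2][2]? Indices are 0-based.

U[2][2] = 3

Step 1: pivot at (0,0) is 9.
  row1 ← row1 − (10)·row0  ⇒  L[1][0]=10, U row1=(0, 9, 3)
  row2 ← row2 − (4)·row0  ⇒  L[2][0]=4, U row2=(0, 10, 3)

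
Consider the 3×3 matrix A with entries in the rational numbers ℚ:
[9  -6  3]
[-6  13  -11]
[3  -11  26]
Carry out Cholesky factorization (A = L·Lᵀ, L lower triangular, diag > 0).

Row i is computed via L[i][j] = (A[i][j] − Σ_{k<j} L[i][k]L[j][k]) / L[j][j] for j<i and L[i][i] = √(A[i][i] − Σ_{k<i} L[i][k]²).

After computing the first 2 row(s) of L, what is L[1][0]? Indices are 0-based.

L[1][0] = -2

Step 1: L[0][0] = √(9) = 3.
  L[1][0] = (-6) / L[0][0] = -2.
Step 2: L[1][1] = √(9) = 3.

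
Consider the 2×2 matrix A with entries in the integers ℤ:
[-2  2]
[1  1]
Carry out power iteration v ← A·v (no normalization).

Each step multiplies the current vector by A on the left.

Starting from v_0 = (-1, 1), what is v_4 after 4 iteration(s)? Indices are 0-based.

v_0 = (-1, 1).
v_1 = A·v_0 = (4, 0).
v_2 = A·v_1 = (-8, 4).
v_3 = A·v_2 = (24, -4).
v_4 = A·v_3 = (-56, 20).

v_4 = (-56, 20)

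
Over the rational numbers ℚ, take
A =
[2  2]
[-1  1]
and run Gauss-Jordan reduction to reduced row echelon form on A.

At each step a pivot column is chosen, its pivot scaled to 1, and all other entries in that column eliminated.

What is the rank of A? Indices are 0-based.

pivot(0,0)=2: scale R0 → (1, 1)
  clear (1,0): R1 −= (-1)R0 → (0, 2)
pivot(1,1)=2: scale R1 → (0, 1)
  clear (0,1): R0 −= (1)R1 → (1, 0)

rank = 2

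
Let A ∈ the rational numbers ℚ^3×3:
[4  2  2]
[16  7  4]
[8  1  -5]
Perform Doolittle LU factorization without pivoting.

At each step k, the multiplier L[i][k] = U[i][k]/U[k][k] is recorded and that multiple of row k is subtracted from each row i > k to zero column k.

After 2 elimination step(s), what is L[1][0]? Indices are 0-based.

[col 0] pivot 4
  R1 -= 4*R0 → (0, -1, -4)  (L[1][0] := 4)
  R2 -= 2*R0 → (0, -3, -9)  (L[2][0] := 2)
[col 1] pivot -1
  R2 -= 3*R1 → (0, 0, 3)  (L[2][1] := 3)

L[1][0] = 4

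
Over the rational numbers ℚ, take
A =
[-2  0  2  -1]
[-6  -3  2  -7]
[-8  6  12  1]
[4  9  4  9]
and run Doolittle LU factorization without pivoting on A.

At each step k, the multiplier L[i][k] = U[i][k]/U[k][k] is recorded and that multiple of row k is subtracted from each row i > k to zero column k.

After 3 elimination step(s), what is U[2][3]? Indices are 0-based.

U[2][3] = -3

Step 1: pivot at (0,0) is -2.
  row1 ← row1 − (3)·row0  ⇒  L[1][0]=3, U row1=(0, -3, -4, -4)
  row2 ← row2 − (4)·row0  ⇒  L[2][0]=4, U row2=(0, 6, 4, 5)
  row3 ← row3 − (-2)·row0  ⇒  L[3][0]=-2, U row3=(0, 9, 8, 7)
Step 2: pivot at (1,1) is -3.
  row2 ← row2 − (-2)·row1  ⇒  L[2][1]=-2, U row2=(0, 0, -4, -3)
  row3 ← row3 − (-3)·row1  ⇒  L[3][1]=-3, U row3=(0, 0, -4, -5)
Step 3: pivot at (2,2) is -4.
  row3 ← row3 − (1)·row2  ⇒  L[3][2]=1, U row3=(0, 0, 0, -2)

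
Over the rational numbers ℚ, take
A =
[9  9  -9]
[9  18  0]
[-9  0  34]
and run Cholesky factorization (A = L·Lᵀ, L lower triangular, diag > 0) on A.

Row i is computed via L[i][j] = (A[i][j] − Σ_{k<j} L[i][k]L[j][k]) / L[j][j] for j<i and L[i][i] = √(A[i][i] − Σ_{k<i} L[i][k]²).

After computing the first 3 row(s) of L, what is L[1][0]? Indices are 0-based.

L[1][0] = 3

Step 1: L[0][0] = √(9) = 3.
  L[1][0] = (9) / L[0][0] = 3.
Step 2: L[1][1] = √(9) = 3.
  L[2][0] = (-9) / L[0][0] = -3.
  L[2][1] = (9) / L[1][1] = 3.
Step 3: L[2][2] = √(16) = 4.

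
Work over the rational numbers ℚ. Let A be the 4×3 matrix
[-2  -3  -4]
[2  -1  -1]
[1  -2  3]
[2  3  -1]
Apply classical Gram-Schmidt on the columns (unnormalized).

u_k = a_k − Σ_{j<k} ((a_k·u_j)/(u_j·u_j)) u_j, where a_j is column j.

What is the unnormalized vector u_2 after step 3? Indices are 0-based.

u_2 = (-694/235, -497/235, 568/235, -481/235)

Step 1: u_0 = a_0 = (-2, 2, 1, 2).
Step 2: u_1 = a_1 − (8/13)·u_0 = (-23/13, -29/13, -34/13, 23/13).
Step 3: u_2 = a_2 − (7/13)·u_0 − (-4/235)·u_1 = (-694/235, -497/235, 568/235, -481/235).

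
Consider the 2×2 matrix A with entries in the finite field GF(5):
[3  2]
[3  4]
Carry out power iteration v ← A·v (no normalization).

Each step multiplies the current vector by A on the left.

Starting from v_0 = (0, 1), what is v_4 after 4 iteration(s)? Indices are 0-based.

v_4 = (3, 3)

v_0 = (0, 1).
v_1 = A·v_0 = (2, 4).
v_2 = A·v_1 = (4, 2).
v_3 = A·v_2 = (1, 0).
v_4 = A·v_3 = (3, 3).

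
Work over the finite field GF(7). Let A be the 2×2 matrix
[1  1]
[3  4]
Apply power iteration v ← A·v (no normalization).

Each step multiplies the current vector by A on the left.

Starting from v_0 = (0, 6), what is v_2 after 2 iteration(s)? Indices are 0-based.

v_0 = (0, 6).
v_1 = A·v_0 = (6, 3).
v_2 = A·v_1 = (2, 2).

v_2 = (2, 2)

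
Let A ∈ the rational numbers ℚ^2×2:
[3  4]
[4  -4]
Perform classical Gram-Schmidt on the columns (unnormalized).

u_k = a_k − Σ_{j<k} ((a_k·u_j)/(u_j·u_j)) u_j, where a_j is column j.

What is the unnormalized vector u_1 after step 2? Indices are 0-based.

Step 1: u_0 = a_0 = (3, 4).
Step 2: u_1 = a_1 − (-4/25)·u_0 = (112/25, -84/25).

u_1 = (112/25, -84/25)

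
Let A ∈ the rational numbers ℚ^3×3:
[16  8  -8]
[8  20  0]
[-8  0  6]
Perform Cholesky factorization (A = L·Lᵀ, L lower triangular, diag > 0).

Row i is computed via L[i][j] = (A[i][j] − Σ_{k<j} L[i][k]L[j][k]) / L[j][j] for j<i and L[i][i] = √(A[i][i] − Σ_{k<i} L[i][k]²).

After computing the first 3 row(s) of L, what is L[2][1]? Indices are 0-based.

L[2][1] = 1

Step 1: L[0][0] = √(16) = 4.
  L[1][0] = (8) / L[0][0] = 2.
Step 2: L[1][1] = √(16) = 4.
  L[2][0] = (-8) / L[0][0] = -2.
  L[2][1] = (4) / L[1][1] = 1.
Step 3: L[2][2] = √(1) = 1.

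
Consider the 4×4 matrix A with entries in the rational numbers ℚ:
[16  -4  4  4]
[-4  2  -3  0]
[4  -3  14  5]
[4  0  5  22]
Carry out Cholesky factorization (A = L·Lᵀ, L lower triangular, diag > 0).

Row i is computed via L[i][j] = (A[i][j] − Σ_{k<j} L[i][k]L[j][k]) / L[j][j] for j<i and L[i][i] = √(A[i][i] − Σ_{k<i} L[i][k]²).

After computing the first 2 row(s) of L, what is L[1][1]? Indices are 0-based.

Step 1: L[0][0] = √(16) = 4.
  L[1][0] = (-4) / L[0][0] = -1.
Step 2: L[1][1] = √(1) = 1.

L[1][1] = 1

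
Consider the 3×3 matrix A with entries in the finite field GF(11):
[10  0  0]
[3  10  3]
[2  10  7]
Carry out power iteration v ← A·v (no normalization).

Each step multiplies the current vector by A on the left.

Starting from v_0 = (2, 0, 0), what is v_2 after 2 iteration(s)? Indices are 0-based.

v_2 = (2, 0, 7)

v_0 = (2, 0, 0).
v_1 = A·v_0 = (9, 6, 4).
v_2 = A·v_1 = (2, 0, 7).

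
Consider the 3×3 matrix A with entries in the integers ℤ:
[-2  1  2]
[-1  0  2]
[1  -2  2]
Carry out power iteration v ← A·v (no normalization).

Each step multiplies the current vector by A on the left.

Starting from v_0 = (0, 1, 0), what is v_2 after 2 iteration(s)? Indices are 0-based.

v_0 = (0, 1, 0).
v_1 = A·v_0 = (1, 0, -2).
v_2 = A·v_1 = (-6, -5, -3).

v_2 = (-6, -5, -3)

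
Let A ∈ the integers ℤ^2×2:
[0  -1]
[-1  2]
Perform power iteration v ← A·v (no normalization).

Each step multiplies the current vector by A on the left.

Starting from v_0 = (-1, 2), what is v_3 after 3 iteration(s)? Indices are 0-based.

v_3 = (-12, 29)

v_0 = (-1, 2).
v_1 = A·v_0 = (-2, 5).
v_2 = A·v_1 = (-5, 12).
v_3 = A·v_2 = (-12, 29).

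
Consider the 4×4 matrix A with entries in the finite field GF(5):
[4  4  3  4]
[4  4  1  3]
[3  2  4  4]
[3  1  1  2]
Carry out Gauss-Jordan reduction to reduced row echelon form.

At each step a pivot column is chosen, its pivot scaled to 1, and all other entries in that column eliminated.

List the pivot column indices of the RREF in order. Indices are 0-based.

[1] R0 /= 4  ⇒  (1, 1, 2, 1)
     R1 -= 4·R0  ⇒  (0, 0, 3, 4)
     R2 -= 3·R0  ⇒  (0, 4, 3, 1)
     R3 -= 3·R0  ⇒  (0, 3, 0, 4)
[2] R1 <-> R2
[2] R1 /= 4  ⇒  (0, 1, 2, 4)
     R0 -= 1·R1  ⇒  (1, 0, 0, 2)
     R3 -= 3·R1  ⇒  (0, 0, 4, 2)
[3] R2 /= 3  ⇒  (0, 0, 1, 3)
     R1 -= 2·R2  ⇒  (0, 1, 0, 3)
     R3 -= 4·R2  ⇒  (0, 0, 0, 0)
column 3 empty below row 3

pivot columns: 0, 1, 2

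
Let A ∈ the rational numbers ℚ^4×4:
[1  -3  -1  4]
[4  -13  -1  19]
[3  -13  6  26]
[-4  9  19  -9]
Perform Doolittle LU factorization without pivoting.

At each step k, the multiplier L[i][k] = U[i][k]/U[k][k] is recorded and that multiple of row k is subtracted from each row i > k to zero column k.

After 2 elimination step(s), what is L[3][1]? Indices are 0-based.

L[3][1] = 3

Step 1: pivot at (0,0) is 1.
  row1 ← row1 − (4)·row0  ⇒  L[1][0]=4, U row1=(0, -1, 3, 3)
  row2 ← row2 − (3)·row0  ⇒  L[2][0]=3, U row2=(0, -4, 9, 14)
  row3 ← row3 − (-4)·row0  ⇒  L[3][0]=-4, U row3=(0, -3, 15, 7)
Step 2: pivot at (1,1) is -1.
  row2 ← row2 − (4)·row1  ⇒  L[2][1]=4, U row2=(0, 0, -3, 2)
  row3 ← row3 − (3)·row1  ⇒  L[3][1]=3, U row3=(0, 0, 6, -2)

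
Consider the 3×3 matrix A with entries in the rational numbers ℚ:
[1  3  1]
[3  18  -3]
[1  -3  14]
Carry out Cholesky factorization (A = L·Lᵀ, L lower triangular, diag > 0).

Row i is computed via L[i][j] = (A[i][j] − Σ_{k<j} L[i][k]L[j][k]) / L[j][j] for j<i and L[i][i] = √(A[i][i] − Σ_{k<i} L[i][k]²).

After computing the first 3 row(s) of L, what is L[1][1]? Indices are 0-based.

L[1][1] = 3

Step 1: L[0][0] = √(1) = 1.
  L[1][0] = (3) / L[0][0] = 3.
Step 2: L[1][1] = √(9) = 3.
  L[2][0] = (1) / L[0][0] = 1.
  L[2][1] = (-6) / L[1][1] = -2.
Step 3: L[2][2] = √(9) = 3.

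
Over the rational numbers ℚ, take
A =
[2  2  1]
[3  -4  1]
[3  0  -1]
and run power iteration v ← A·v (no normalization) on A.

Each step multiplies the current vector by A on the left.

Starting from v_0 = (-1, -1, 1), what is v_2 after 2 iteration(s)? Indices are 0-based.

v_2 = (-6, -21, -5)

v_0 = (-1, -1, 1).
v_1 = A·v_0 = (-3, 2, -4).
v_2 = A·v_1 = (-6, -21, -5).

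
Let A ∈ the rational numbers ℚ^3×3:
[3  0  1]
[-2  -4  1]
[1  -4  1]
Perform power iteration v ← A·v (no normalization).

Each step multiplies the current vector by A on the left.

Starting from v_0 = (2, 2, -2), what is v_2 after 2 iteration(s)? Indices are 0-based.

v_2 = (4, 40, 52)

v_0 = (2, 2, -2).
v_1 = A·v_0 = (4, -14, -8).
v_2 = A·v_1 = (4, 40, 52).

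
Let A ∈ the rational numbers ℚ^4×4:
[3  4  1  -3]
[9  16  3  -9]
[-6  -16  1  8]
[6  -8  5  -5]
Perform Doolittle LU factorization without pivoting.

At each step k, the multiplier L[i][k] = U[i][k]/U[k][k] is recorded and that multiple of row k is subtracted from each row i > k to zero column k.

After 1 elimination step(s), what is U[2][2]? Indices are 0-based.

U[2][2] = 3

[col 0] pivot 3
  R1 -= 3*R0 → (0, 4, 0, 0)  (L[1][0] := 3)
  R2 -= -2*R0 → (0, -8, 3, 2)  (L[2][0] := -2)
  R3 -= 2*R0 → (0, -16, 3, 1)  (L[3][0] := 2)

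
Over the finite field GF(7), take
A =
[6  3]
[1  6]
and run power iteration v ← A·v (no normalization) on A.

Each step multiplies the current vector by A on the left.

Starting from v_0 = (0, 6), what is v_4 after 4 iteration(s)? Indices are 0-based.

v_0 = (0, 6).
v_1 = A·v_0 = (4, 1).
v_2 = A·v_1 = (6, 3).
v_3 = A·v_2 = (3, 3).
v_4 = A·v_3 = (6, 0).

v_4 = (6, 0)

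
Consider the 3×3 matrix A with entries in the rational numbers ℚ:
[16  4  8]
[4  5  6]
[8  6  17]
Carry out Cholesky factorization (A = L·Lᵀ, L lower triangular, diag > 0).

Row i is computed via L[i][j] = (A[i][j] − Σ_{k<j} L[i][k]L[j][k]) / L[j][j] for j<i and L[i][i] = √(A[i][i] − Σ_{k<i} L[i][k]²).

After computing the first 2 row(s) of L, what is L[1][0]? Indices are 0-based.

L[1][0] = 1

Step 1: L[0][0] = √(16) = 4.
  L[1][0] = (4) / L[0][0] = 1.
Step 2: L[1][1] = √(4) = 2.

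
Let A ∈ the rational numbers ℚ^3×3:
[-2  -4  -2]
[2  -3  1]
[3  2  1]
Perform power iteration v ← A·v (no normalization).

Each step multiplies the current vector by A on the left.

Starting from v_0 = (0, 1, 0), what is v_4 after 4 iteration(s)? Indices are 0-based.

v_4 = (-80, -7, 16)

v_0 = (0, 1, 0).
v_1 = A·v_0 = (-4, -3, 2).
v_2 = A·v_1 = (16, 3, -16).
v_3 = A·v_2 = (-12, 7, 38).
v_4 = A·v_3 = (-80, -7, 16).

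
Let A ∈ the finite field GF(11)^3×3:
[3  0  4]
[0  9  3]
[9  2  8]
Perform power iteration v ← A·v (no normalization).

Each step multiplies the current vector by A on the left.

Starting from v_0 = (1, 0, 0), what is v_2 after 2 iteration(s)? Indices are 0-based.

v_2 = (1, 5, 0)

v_0 = (1, 0, 0).
v_1 = A·v_0 = (3, 0, 9).
v_2 = A·v_1 = (1, 5, 0).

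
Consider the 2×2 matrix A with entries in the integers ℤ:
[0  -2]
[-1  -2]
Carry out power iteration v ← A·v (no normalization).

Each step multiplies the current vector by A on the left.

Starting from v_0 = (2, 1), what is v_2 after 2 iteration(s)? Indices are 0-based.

v_0 = (2, 1).
v_1 = A·v_0 = (-2, -4).
v_2 = A·v_1 = (8, 10).

v_2 = (8, 10)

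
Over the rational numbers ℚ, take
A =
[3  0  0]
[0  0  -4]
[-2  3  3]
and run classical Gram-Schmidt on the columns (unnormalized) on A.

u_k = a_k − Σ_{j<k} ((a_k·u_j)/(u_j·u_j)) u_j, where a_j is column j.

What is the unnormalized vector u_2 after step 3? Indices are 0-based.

u_2 = (0, -4, 0)

Step 1: u_0 = a_0 = (3, 0, -2).
Step 2: u_1 = a_1 − (-6/13)·u_0 = (18/13, 0, 27/13).
Step 3: u_2 = a_2 − (-6/13)·u_0 − (1)·u_1 = (0, -4, 0).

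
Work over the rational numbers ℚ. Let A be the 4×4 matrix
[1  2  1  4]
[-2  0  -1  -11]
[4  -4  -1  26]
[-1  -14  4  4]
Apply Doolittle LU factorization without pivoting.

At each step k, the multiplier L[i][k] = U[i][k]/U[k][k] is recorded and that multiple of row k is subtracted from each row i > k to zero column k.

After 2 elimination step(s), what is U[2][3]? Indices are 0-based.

U[2][3] = 1

k=0: U[0][0]=1
  eliminate (1,0): mult=-2, new row 1: (0, 4, 1, -3); set L[1][0]=-2
  eliminate (2,0): mult=4, new row 2: (0, -12, -5, 10); set L[2][0]=4
  eliminate (3,0): mult=-1, new row 3: (0, -12, 5, 8); set L[3][0]=-1
k=1: U[1][1]=4
  eliminate (2,1): mult=-3, new row 2: (0, 0, -2, 1); set L[2][1]=-3
  eliminate (3,1): mult=-3, new row 3: (0, 0, 8, -1); set L[3][1]=-3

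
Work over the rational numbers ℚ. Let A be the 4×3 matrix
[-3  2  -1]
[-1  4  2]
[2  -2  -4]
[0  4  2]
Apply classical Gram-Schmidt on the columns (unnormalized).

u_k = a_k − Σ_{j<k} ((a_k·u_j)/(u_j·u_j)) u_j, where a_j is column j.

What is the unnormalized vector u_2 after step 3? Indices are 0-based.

u_2 = (-25/13, -3/13, -3, -4/13)

Step 1: u_0 = a_0 = (-3, -1, 2, 0).
Step 2: u_1 = a_1 − (-1)·u_0 = (-1, 3, 0, 4).
Step 3: u_2 = a_2 − (-1/2)·u_0 − (15/26)·u_1 = (-25/13, -3/13, -3, -4/13).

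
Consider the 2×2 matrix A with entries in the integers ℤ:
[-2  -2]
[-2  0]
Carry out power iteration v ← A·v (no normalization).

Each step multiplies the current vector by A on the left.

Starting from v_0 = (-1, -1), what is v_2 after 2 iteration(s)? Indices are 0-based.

v_2 = (-12, -8)

v_0 = (-1, -1).
v_1 = A·v_0 = (4, 2).
v_2 = A·v_1 = (-12, -8).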